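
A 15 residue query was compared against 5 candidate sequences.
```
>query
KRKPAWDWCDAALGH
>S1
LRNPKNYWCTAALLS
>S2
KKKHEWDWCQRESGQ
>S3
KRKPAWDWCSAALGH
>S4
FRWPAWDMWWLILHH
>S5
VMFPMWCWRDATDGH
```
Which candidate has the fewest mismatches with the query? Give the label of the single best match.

S3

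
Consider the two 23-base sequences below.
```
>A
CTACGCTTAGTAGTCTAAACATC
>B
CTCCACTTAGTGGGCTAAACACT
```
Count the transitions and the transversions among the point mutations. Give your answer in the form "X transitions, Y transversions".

Transitions (purine↔purine or pyrimidine↔pyrimidine): 5 G→A, 12 A→G, 22 T→C, 23 C→T.
Transversions (purine↔pyrimidine): 3 A→C, 14 T→G.

4 transitions, 2 transversions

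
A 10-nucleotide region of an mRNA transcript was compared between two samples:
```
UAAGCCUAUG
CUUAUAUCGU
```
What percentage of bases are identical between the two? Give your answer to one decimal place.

10.0%

9 positions differ (1, 2, 3, 4, 5, 6, 8, 9, 10), so 1 of 10 match: 1/10 = 10%.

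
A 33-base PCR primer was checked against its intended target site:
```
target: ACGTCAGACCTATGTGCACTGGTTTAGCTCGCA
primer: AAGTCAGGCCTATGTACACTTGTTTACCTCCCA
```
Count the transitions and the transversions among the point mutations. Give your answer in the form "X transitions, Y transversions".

2 transitions, 4 transversions

Transitions (purine↔purine or pyrimidine↔pyrimidine): 8 A→G, 16 G→A.
Transversions (purine↔pyrimidine): 2 C→A, 21 G→T, 27 G→C, 31 G→C.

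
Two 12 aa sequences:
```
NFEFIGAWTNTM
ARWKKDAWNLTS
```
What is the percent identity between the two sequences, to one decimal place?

9 positions differ (1, 2, 3, 4, 5, 6, 9, 10, 12), so 3 of 12 match: 3/12 = 25%.

25.0%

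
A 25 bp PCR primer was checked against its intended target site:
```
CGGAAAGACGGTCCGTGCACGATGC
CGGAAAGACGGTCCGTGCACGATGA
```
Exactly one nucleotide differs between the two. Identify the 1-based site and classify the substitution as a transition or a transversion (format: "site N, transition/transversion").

The sequences differ only at site 25: C→A (pyrimidine→purine), a transversion.

site 25, transversion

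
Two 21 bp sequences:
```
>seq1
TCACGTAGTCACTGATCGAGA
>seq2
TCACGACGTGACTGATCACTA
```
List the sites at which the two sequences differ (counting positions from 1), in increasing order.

6, 7, 10, 18, 19, 20

Scanning 1-based: 6: T/A; 7: A/C; 10: C/G; 18: G/A; 19: A/C; 20: G/T.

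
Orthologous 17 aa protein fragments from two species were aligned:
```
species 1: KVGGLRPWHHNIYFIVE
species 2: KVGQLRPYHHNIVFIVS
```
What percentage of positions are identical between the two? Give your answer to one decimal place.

76.5%

4 positions differ (4, 8, 13, 17), so 13 of 17 match: 13/17 = 76.47%.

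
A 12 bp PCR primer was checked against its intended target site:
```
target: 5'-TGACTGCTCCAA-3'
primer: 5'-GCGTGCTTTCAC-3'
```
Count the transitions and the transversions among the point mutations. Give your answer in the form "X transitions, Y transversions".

4 transitions, 5 transversions

Mismatches (1-based):
position 1: T→G (pyrimidine→purine, transversion)
position 2: G→C (purine→pyrimidine, transversion)
position 3: A→G (purine→purine, transition)
position 4: C→T (pyrimidine→pyrimidine, transition)
position 5: T→G (pyrimidine→purine, transversion)
position 6: G→C (purine→pyrimidine, transversion)
position 7: C→T (pyrimidine→pyrimidine, transition)
position 9: C→T (pyrimidine→pyrimidine, transition)
position 12: A→C (purine→pyrimidine, transversion)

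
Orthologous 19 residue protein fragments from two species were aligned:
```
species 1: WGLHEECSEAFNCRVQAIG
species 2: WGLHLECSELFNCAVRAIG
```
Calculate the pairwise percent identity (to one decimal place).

78.9%

4 positions differ (5, 10, 14, 16), so 15 of 19 match: 15/19 = 78.95%.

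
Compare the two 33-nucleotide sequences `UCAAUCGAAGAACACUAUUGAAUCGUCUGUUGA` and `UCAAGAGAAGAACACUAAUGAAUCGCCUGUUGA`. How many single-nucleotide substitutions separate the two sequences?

Mismatches (1-based): base 5: U→G; base 6: C→A; base 18: U→A; base 26: U→C.

4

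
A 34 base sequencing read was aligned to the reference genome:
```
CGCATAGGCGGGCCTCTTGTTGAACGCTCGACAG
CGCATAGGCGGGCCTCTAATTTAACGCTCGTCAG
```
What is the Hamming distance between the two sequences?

Comparing position by position, 4 bases differ: 18 (T/A), 19 (G/A), 22 (G/T), 31 (A/T).

4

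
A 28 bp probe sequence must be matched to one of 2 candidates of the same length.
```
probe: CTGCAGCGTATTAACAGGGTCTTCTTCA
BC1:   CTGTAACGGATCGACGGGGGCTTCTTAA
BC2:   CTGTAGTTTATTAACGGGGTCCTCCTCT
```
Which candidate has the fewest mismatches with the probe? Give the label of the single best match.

BC2

Hamming distances to probe — BC1: 8; BC2: 7.
Smallest is BC2 with 7 mismatches.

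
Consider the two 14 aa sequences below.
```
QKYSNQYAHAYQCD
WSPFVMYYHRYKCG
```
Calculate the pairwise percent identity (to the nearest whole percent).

29%

10 positions differ (1, 2, 3, 4, 5, 6, 8, 10, 12, 14), so 4 of 14 match: 4/14 = 28.57%.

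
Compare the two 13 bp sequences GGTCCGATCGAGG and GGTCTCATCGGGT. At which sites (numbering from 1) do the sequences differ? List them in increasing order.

Differences at site 5 (C→T), site 6 (G→C), site 11 (A→G), site 13 (G→T).

5, 6, 11, 13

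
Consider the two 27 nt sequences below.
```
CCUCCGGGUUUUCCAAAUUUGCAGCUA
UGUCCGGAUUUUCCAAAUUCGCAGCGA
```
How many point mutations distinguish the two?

Mismatches (1-based): position 1: C→U; position 2: C→G; position 8: G→A; position 20: U→C; position 26: U→G.

5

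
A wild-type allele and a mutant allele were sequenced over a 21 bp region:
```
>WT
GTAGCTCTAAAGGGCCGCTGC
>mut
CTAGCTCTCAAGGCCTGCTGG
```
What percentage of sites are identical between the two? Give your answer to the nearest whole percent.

76%

Mismatches at positions 1, 9, 14, 16, 21 (1-based): 5 of 21.
Identical positions: 16/21 = 76.19% → 76%.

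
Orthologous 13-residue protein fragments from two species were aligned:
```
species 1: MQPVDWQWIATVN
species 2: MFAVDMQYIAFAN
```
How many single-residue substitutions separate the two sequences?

6

Mismatches (1-based): residue 2: Q→F; residue 3: P→A; residue 6: W→M; residue 8: W→Y; residue 11: T→F; residue 12: V→A.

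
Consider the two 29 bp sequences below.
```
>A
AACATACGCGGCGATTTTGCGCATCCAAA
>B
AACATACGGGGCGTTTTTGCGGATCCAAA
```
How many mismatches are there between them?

3

The sequences differ at sites 9, 14, 22 (1-based) — 3 in total.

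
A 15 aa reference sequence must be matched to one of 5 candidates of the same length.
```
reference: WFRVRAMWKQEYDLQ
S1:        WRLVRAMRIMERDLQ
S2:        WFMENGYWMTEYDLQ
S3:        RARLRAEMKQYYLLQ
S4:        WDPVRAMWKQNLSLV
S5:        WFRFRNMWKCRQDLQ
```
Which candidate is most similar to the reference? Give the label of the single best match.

S5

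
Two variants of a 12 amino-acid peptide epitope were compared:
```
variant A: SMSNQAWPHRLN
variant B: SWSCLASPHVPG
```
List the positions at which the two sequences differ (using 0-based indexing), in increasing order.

Scanning 0-based: 1: M/W; 3: N/C; 4: Q/L; 6: W/S; 9: R/V; 10: L/P; 11: N/G.

1, 3, 4, 6, 9, 10, 11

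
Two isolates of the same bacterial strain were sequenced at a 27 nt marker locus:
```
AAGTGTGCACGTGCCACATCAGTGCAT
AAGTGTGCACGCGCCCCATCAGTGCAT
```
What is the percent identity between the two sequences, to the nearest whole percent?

Mismatches at positions 12, 16 (1-based): 2 of 27.
Identical positions: 25/27 = 92.59% → 93%.

93%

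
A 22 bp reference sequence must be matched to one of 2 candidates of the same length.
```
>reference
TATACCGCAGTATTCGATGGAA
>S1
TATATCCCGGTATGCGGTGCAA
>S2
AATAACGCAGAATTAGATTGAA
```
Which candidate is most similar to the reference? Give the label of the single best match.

S1 differs at 6 sites; S2 differs at 5 sites. The closest is S2.

S2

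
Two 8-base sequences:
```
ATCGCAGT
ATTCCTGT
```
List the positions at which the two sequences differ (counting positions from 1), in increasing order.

3, 4, 6

Scanning 1-based: 3: C/T; 4: G/C; 6: A/T.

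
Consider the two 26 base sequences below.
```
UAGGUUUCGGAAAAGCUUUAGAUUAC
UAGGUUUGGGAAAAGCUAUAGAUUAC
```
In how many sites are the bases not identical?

Comparing position by position, 2 sites differ: 8 (C/G), 18 (U/A).

2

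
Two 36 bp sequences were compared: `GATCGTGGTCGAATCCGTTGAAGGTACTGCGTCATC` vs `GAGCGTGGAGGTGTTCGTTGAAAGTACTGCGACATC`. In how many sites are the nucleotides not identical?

Comparing position by position, 8 sites differ: 3 (T/G), 9 (T/A), 10 (C/G), 12 (A/T), 13 (A/G), 15 (C/T), 23 (G/A), 32 (T/A).

8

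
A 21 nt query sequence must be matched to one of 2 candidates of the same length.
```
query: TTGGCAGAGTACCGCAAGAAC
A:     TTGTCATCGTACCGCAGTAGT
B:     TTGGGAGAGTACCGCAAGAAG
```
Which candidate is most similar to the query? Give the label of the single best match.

B

A differs at 7 positions; B differs at 2 positions. The closest is B.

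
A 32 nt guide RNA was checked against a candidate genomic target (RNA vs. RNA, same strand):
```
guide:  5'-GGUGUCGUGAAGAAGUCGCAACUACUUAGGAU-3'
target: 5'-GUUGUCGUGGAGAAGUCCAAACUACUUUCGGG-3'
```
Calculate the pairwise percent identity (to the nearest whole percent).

75%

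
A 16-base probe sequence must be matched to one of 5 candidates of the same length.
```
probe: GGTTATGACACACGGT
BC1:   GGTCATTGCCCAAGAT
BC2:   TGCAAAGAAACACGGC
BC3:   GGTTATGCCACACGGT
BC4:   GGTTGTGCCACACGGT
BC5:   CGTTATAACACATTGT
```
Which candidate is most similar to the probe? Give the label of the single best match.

BC1 differs at 6 sites; BC2 differs at 6 sites; BC3 differs at 1 site; BC4 differs at 2 sites; BC5 differs at 4 sites. The closest is BC3.

BC3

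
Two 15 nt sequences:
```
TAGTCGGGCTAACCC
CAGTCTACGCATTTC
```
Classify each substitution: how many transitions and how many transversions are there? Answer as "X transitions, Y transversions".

Transitions (purine↔purine or pyrimidine↔pyrimidine): 1 T→C, 7 G→A, 10 T→C, 13 C→T, 14 C→T.
Transversions (purine↔pyrimidine): 6 G→T, 8 G→C, 9 C→G, 12 A→T.

5 transitions, 4 transversions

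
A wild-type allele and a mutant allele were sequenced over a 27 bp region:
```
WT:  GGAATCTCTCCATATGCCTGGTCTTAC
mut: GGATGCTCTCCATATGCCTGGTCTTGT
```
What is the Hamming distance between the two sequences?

Mismatches (1-based): base 4: A→T; base 5: T→G; base 26: A→G; base 27: C→T.

4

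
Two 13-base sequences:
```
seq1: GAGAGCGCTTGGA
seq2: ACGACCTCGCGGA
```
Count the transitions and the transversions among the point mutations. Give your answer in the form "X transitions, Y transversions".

Transitions (purine↔purine or pyrimidine↔pyrimidine): 1 G→A, 10 T→C.
Transversions (purine↔pyrimidine): 2 A→C, 5 G→C, 7 G→T, 9 T→G.

2 transitions, 4 transversions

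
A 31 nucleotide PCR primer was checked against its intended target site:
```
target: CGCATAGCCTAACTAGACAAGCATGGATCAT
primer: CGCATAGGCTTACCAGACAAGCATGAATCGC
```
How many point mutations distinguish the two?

Mismatches (1-based): position 8: C→G; position 11: A→T; position 14: T→C; position 26: G→A; position 30: A→G; position 31: T→C.

6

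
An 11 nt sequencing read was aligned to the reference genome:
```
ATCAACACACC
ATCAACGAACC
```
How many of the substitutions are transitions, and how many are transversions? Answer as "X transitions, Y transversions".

Transitions (purine↔purine or pyrimidine↔pyrimidine): 7 A→G.
Transversions (purine↔pyrimidine): 8 C→A.

1 transition, 1 transversion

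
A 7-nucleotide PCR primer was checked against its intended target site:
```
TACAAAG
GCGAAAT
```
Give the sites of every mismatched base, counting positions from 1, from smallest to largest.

1, 2, 3, 7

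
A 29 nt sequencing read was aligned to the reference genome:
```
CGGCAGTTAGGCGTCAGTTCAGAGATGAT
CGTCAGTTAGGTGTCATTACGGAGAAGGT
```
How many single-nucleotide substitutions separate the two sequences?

Mismatches (1-based): position 3: G→T; position 12: C→T; position 17: G→T; position 19: T→A; position 21: A→G; position 26: T→A; position 28: A→G.

7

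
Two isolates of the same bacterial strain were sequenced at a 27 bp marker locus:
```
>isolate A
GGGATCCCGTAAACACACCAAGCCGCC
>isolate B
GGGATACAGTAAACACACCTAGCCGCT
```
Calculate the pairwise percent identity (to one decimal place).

Mismatches at positions 6, 8, 20, 27 (1-based): 4 of 27.
Identical positions: 23/27 = 85.19% → 85.2%.

85.2%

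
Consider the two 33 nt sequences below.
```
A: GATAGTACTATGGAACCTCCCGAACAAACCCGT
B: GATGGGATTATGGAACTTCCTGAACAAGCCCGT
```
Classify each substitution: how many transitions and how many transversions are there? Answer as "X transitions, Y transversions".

5 transitions, 1 transversion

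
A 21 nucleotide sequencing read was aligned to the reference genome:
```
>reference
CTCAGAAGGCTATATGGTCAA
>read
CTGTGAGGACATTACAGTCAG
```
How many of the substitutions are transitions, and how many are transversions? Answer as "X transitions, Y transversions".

5 transitions, 4 transversions

Mismatches (1-based):
base 3: C→G (pyrimidine→purine, transversion)
base 4: A→T (purine→pyrimidine, transversion)
base 7: A→G (purine→purine, transition)
base 9: G→A (purine→purine, transition)
base 11: T→A (pyrimidine→purine, transversion)
base 12: A→T (purine→pyrimidine, transversion)
base 15: T→C (pyrimidine→pyrimidine, transition)
base 16: G→A (purine→purine, transition)
base 21: A→G (purine→purine, transition)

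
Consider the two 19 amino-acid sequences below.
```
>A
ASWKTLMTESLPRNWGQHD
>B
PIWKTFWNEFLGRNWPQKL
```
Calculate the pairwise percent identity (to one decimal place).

47.4%

Mismatches at positions 1, 2, 6, 7, 8, 10, 12, 16, 18, 19 (1-based): 10 of 19.
Identical positions: 9/19 = 47.37% → 47.4%.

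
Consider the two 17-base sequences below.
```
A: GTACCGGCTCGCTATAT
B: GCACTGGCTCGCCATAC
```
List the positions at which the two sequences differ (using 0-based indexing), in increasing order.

1, 4, 12, 16

Scanning 0-based: 1: T/C; 4: C/T; 12: T/C; 16: T/C.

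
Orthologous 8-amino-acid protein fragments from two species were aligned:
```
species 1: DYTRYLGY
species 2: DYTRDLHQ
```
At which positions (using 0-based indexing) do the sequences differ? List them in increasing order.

4, 6, 7

Differences at position 4 (Y→D), position 6 (G→H), position 7 (Y→Q).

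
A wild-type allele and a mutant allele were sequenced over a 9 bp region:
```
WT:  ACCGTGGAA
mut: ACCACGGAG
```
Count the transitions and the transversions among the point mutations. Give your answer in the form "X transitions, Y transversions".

Transitions (purine↔purine or pyrimidine↔pyrimidine): 4 G→A, 5 T→C, 9 A→G.
Transversions (purine↔pyrimidine): none.

3 transitions, 0 transversions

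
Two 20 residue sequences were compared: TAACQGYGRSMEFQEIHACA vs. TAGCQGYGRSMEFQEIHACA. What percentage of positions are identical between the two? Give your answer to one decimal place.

95.0%

1 position differs (3), so 19 of 20 match: 19/20 = 95%.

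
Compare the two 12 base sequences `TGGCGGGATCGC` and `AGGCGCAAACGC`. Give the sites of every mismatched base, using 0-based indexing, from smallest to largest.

0, 5, 6, 8

Scanning 0-based: 0: T/A; 5: G/C; 6: G/A; 8: T/A.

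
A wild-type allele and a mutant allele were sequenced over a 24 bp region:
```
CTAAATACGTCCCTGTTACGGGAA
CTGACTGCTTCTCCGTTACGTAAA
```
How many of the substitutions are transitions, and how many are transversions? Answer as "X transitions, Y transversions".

5 transitions, 3 transversions

Transitions (purine↔purine or pyrimidine↔pyrimidine): 3 A→G, 7 A→G, 12 C→T, 14 T→C, 22 G→A.
Transversions (purine↔pyrimidine): 5 A→C, 9 G→T, 21 G→T.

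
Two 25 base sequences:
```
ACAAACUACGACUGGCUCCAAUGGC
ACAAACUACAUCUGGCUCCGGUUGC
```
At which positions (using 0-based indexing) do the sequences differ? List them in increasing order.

Differences at position 9 (G→A), position 10 (A→U), position 19 (A→G), position 20 (A→G), position 22 (G→U).

9, 10, 19, 20, 22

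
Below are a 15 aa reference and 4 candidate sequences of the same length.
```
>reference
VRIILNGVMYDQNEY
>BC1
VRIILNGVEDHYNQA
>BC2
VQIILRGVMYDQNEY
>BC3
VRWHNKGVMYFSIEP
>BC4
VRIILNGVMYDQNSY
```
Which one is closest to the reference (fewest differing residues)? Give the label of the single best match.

BC4

Hamming distances to reference — BC1: 6; BC2: 2; BC3: 8; BC4: 1.
Smallest is BC4 with 1 mismatch.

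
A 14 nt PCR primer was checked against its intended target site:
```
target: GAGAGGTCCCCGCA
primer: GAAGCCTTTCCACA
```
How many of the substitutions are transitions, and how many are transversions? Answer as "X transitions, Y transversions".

Transitions (purine↔purine or pyrimidine↔pyrimidine): 3 G→A, 4 A→G, 8 C→T, 9 C→T, 12 G→A.
Transversions (purine↔pyrimidine): 5 G→C, 6 G→C.

5 transitions, 2 transversions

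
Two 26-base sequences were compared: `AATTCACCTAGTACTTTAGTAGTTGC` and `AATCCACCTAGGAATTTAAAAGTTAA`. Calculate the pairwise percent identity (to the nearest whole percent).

73%

7 positions differ (4, 12, 14, 19, 20, 25, 26), so 19 of 26 match: 19/26 = 73.08%.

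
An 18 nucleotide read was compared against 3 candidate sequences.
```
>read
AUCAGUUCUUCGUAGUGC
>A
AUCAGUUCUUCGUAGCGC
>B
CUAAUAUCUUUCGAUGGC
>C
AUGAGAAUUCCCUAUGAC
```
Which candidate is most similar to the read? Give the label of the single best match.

Hamming distances to read — A: 1; B: 9; C: 9.
Smallest is A with 1 mismatch.

A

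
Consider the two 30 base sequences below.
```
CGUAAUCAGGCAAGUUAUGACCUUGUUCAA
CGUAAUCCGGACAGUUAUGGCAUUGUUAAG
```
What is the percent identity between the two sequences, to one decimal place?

76.7%

Mismatches at positions 8, 11, 12, 20, 22, 28, 30 (1-based): 7 of 30.
Identical positions: 23/30 = 76.67% → 76.7%.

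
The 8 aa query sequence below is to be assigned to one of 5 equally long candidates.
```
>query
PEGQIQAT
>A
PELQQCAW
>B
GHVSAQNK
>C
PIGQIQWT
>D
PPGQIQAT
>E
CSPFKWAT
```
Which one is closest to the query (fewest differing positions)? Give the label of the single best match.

D

A differs at 4 positions; B differs at 7 positions; C differs at 2 positions; D differs at 1 position; E differs at 6 positions. The closest is D.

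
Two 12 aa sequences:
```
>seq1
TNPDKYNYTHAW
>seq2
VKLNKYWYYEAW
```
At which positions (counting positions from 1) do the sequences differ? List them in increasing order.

1, 2, 3, 4, 7, 9, 10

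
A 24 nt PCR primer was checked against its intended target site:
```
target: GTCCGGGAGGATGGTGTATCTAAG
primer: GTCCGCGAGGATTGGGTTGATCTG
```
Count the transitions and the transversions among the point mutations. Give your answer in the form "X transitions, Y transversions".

0 transitions, 8 transversions

Mismatches (1-based):
site 6: G→C (purine→pyrimidine, transversion)
site 13: G→T (purine→pyrimidine, transversion)
site 15: T→G (pyrimidine→purine, transversion)
site 18: A→T (purine→pyrimidine, transversion)
site 19: T→G (pyrimidine→purine, transversion)
site 20: C→A (pyrimidine→purine, transversion)
site 22: A→C (purine→pyrimidine, transversion)
site 23: A→T (purine→pyrimidine, transversion)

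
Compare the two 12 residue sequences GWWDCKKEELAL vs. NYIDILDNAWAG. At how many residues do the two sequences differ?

The sequences differ at residues 1, 2, 3, 5, 6, 7, 8, 9, 10, 12 (1-based) — 10 in total.

10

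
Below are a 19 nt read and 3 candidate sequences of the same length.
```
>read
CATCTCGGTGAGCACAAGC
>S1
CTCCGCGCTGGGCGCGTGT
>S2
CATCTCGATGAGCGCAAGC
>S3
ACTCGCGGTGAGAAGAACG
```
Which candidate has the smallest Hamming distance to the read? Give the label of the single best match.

S1 differs at 9 sites; S2 differs at 2 sites; S3 differs at 7 sites. The closest is S2.

S2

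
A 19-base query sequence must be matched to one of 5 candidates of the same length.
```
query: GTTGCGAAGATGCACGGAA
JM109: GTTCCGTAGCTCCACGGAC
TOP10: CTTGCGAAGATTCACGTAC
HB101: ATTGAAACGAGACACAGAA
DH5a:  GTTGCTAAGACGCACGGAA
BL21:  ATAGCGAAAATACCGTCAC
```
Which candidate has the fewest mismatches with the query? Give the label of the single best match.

DH5a

Hamming distances to query — JM109: 5; TOP10: 4; HB101: 7; DH5a: 2; BL21: 9.
Smallest is DH5a with 2 mismatches.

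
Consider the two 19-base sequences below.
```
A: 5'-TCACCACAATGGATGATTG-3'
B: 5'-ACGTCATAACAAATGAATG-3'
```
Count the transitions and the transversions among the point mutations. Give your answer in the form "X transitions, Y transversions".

Mismatches (1-based):
base 1: T→A (pyrimidine→purine, transversion)
base 3: A→G (purine→purine, transition)
base 4: C→T (pyrimidine→pyrimidine, transition)
base 7: C→T (pyrimidine→pyrimidine, transition)
base 10: T→C (pyrimidine→pyrimidine, transition)
base 11: G→A (purine→purine, transition)
base 12: G→A (purine→purine, transition)
base 17: T→A (pyrimidine→purine, transversion)

6 transitions, 2 transversions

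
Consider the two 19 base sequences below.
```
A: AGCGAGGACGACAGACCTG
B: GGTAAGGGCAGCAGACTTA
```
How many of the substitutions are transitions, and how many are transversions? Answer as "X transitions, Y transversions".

Transitions (purine↔purine or pyrimidine↔pyrimidine): 1 A→G, 3 C→T, 4 G→A, 8 A→G, 10 G→A, 11 A→G, 17 C→T, 19 G→A.
Transversions (purine↔pyrimidine): none.

8 transitions, 0 transversions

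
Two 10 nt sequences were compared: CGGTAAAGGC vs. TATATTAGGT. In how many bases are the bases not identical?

The sequences differ at bases 1, 2, 3, 4, 5, 6, 10 (1-based) — 7 in total.

7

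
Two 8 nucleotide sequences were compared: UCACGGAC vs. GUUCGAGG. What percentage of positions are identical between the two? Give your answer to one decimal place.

6 positions differ (1, 2, 3, 6, 7, 8), so 2 of 8 match: 2/8 = 25%.

25.0%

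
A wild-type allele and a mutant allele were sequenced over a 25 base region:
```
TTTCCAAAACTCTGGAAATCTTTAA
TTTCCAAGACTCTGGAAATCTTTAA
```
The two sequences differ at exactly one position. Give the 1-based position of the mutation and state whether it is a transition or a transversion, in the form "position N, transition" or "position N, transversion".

position 8, transition

Position 8 changes A→G. A is a purine and G is a purine, so this is a transition.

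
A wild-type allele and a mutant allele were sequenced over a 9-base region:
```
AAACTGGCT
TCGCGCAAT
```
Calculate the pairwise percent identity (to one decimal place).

7 positions differ (1, 2, 3, 5, 6, 7, 8), so 2 of 9 match: 2/9 = 22.22%.

22.2%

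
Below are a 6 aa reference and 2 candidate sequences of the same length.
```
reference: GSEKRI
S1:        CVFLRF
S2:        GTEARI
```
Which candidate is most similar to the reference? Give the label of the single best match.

Hamming distances to reference — S1: 5; S2: 2.
Smallest is S2 with 2 mismatches.

S2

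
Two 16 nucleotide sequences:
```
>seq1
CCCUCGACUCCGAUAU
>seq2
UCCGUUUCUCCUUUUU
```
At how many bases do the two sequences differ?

8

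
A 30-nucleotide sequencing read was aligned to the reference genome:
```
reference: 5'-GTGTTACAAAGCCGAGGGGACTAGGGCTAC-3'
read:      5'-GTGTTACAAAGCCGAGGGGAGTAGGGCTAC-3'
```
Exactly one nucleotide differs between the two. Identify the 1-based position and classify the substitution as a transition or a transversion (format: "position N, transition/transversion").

position 21, transversion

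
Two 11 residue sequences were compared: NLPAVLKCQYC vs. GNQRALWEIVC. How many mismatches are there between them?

Comparing position by position, 9 residues differ: 1 (N/G), 2 (L/N), 3 (P/Q), 4 (A/R), 5 (V/A), 7 (K/W), 8 (C/E), 9 (Q/I), 10 (Y/V).

9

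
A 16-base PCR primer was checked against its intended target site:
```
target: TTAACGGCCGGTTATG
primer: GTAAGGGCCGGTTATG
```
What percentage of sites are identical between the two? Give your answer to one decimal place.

Mismatches at positions 1, 5 (1-based): 2 of 16.
Identical positions: 14/16 = 87.5% → 87.5%.

87.5%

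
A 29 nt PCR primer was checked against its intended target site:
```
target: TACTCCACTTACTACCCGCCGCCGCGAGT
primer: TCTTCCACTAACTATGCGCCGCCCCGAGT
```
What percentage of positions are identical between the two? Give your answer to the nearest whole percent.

6 positions differ (2, 3, 10, 15, 16, 24), so 23 of 29 match: 23/29 = 79.31%.

79%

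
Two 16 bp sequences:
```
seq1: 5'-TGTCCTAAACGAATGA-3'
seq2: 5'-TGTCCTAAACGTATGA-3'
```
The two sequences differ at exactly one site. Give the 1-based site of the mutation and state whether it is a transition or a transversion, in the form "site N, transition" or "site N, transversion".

site 12, transversion

The sequences differ only at site 12: A→T (purine→pyrimidine), a transversion.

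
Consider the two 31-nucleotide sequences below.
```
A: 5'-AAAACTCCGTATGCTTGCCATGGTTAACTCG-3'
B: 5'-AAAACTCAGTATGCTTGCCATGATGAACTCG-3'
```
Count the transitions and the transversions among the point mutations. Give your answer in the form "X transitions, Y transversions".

1 transition, 2 transversions

Transitions (purine↔purine or pyrimidine↔pyrimidine): 23 G→A.
Transversions (purine↔pyrimidine): 8 C→A, 25 T→G.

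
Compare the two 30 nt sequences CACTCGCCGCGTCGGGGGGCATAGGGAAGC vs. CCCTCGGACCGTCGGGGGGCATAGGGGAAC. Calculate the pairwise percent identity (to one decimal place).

80.0%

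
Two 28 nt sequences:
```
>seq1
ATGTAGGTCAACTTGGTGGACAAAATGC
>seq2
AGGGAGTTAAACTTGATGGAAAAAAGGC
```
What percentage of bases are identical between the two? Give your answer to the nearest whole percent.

75%

7 positions differ (2, 4, 7, 9, 16, 21, 26), so 21 of 28 match: 21/28 = 75%.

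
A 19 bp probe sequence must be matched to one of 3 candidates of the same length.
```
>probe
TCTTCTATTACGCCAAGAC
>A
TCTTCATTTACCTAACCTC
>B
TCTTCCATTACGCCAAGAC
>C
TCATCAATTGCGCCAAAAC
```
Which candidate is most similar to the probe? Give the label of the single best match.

B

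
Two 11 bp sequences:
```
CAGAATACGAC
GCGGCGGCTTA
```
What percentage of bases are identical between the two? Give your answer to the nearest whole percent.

Mismatches at positions 1, 2, 4, 5, 6, 7, 9, 10, 11 (1-based): 9 of 11.
Identical positions: 2/11 = 18.18% → 18%.

18%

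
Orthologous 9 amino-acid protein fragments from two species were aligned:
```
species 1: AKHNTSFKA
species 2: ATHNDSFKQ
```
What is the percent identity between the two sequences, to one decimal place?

3 positions differ (2, 5, 9), so 6 of 9 match: 6/9 = 66.67%.

66.7%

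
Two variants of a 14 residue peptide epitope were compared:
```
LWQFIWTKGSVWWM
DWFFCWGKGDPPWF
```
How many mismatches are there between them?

8

Comparing position by position, 8 residues differ: 1 (L/D), 3 (Q/F), 5 (I/C), 7 (T/G), 10 (S/D), 11 (V/P), 12 (W/P), 14 (M/F).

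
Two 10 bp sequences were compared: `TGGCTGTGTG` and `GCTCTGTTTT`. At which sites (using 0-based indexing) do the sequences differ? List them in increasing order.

Scanning 0-based: 0: T/G; 1: G/C; 2: G/T; 7: G/T; 9: G/T.

0, 1, 2, 7, 9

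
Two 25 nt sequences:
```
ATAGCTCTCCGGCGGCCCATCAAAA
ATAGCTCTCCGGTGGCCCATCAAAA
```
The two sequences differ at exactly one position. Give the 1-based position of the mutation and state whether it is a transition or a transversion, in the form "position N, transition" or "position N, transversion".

The sequences differ only at position 13: C→T (pyrimidine→pyrimidine), a transition.

position 13, transition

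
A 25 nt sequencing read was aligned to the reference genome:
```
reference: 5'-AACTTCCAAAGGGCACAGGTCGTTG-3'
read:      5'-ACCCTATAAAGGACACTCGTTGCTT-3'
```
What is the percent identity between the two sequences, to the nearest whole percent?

Mismatches at positions 2, 4, 6, 7, 13, 17, 18, 21, 23, 25 (1-based): 10 of 25.
Identical positions: 15/25 = 60% → 60%.

60%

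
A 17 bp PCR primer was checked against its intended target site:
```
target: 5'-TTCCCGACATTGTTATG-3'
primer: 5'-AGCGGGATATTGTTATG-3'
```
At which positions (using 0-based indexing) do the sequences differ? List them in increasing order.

0, 1, 3, 4, 7

Scanning 0-based: 0: T/A; 1: T/G; 3: C/G; 4: C/G; 7: C/T.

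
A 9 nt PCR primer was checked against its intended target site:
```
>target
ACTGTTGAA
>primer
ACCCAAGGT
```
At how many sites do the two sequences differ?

6

Mismatches (1-based): site 3: T→C; site 4: G→C; site 5: T→A; site 6: T→A; site 8: A→G; site 9: A→T.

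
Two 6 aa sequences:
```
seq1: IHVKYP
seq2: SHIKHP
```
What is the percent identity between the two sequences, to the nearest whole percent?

50%

3 positions differ (1, 3, 5), so 3 of 6 match: 3/6 = 50%.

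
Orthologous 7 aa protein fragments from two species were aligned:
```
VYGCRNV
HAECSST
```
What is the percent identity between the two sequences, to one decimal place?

14.3%

Mismatches at positions 1, 2, 3, 5, 6, 7 (1-based): 6 of 7.
Identical positions: 1/7 = 14.29% → 14.3%.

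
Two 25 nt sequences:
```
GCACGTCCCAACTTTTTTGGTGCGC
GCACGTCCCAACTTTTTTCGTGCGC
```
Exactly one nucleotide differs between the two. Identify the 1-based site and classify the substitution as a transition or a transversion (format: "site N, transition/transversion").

The sequences differ only at site 19: G→C (purine→pyrimidine), a transversion.

site 19, transversion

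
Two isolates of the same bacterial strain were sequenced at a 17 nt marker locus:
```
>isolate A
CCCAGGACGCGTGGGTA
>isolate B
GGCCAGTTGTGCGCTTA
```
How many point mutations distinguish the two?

10

Comparing position by position, 10 positions differ: 1 (C/G), 2 (C/G), 4 (A/C), 5 (G/A), 7 (A/T), 8 (C/T), 10 (C/T), 12 (T/C), 14 (G/C), 15 (G/T).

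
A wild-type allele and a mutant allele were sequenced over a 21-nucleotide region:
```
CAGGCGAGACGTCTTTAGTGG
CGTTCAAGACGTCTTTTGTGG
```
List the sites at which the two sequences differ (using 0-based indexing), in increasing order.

1, 2, 3, 5, 16

Scanning 0-based: 1: A/G; 2: G/T; 3: G/T; 5: G/A; 16: A/T.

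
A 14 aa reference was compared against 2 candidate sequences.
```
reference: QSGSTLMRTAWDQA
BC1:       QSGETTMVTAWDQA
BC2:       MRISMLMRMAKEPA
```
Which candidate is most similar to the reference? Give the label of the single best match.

BC1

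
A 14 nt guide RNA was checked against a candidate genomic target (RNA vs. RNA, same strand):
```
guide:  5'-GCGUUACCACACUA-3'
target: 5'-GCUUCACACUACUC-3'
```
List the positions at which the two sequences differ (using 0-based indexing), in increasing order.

2, 4, 7, 8, 9, 13

Scanning 0-based: 2: G/U; 4: U/C; 7: C/A; 8: A/C; 9: C/U; 13: A/C.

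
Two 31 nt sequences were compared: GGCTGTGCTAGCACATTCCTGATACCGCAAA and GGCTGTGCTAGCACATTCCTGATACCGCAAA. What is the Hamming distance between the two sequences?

0

The two sequences are identical at every position.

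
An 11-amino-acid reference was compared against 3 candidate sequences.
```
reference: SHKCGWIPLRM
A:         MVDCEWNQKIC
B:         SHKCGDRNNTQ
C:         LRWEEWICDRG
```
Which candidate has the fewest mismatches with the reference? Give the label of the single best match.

B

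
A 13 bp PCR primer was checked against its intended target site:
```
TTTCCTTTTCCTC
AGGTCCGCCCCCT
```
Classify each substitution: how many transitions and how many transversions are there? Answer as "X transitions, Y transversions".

Transitions (purine↔purine or pyrimidine↔pyrimidine): 4 C→T, 6 T→C, 8 T→C, 9 T→C, 12 T→C, 13 C→T.
Transversions (purine↔pyrimidine): 1 T→A, 2 T→G, 3 T→G, 7 T→G.

6 transitions, 4 transversions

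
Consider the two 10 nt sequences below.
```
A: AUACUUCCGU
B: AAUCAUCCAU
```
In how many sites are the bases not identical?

Comparing position by position, 4 sites differ: 2 (U/A), 3 (A/U), 5 (U/A), 9 (G/A).

4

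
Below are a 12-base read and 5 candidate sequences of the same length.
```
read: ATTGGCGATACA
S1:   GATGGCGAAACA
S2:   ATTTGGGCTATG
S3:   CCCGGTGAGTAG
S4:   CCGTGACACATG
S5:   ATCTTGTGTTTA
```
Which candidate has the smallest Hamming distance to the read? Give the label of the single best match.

S1

Hamming distances to read — S1: 3; S2: 5; S3: 8; S4: 9; S5: 8.
Smallest is S1 with 3 mismatches.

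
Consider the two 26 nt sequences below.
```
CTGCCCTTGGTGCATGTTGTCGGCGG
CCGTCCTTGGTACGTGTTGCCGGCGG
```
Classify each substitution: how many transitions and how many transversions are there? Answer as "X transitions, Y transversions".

5 transitions, 0 transversions

Mismatches (1-based):
base 2: T→C (pyrimidine→pyrimidine, transition)
base 4: C→T (pyrimidine→pyrimidine, transition)
base 12: G→A (purine→purine, transition)
base 14: A→G (purine→purine, transition)
base 20: T→C (pyrimidine→pyrimidine, transition)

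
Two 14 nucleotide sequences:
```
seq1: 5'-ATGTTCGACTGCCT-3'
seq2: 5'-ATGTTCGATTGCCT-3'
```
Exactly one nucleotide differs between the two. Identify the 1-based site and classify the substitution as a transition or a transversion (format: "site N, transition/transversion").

site 9, transition

The sequences differ only at site 9: C→T (pyrimidine→pyrimidine), a transition.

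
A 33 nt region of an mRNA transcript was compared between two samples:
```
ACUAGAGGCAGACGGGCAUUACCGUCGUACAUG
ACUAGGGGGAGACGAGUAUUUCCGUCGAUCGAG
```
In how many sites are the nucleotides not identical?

Comparing position by position, 9 sites differ: 6 (A/G), 9 (C/G), 15 (G/A), 17 (C/U), 21 (A/U), 28 (U/A), 29 (A/U), 31 (A/G), 32 (U/A).

9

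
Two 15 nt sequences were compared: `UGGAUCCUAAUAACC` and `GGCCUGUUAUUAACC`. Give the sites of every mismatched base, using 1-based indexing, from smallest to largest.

Differences at site 1 (U→G), site 3 (G→C), site 4 (A→C), site 6 (C→G), site 7 (C→U), site 10 (A→U).

1, 3, 4, 6, 7, 10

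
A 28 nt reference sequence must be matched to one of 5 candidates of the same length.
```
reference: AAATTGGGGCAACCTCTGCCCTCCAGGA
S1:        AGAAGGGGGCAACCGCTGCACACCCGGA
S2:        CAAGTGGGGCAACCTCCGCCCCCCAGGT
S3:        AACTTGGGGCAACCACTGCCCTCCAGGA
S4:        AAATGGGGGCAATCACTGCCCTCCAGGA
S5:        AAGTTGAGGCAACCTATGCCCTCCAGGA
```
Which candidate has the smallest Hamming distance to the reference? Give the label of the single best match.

S3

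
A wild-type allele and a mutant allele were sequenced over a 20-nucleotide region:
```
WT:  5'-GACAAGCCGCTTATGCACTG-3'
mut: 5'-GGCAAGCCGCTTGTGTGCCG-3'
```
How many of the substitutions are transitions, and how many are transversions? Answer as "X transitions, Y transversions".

Mismatches (1-based):
position 2: A→G (purine→purine, transition)
position 13: A→G (purine→purine, transition)
position 16: C→T (pyrimidine→pyrimidine, transition)
position 17: A→G (purine→purine, transition)
position 19: T→C (pyrimidine→pyrimidine, transition)

5 transitions, 0 transversions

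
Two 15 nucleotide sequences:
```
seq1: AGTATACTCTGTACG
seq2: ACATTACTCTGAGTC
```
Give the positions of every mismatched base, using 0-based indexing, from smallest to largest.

Differences at position 1 (G→C), position 2 (T→A), position 3 (A→T), position 11 (T→A), position 12 (A→G), position 13 (C→T), position 14 (G→C).

1, 2, 3, 11, 12, 13, 14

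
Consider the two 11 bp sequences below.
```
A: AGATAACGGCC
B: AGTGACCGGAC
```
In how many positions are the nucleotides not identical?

4

Mismatches (1-based): position 3: A→T; position 4: T→G; position 6: A→C; position 10: C→A.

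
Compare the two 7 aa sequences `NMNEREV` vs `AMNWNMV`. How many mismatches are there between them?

Comparing position by position, 4 residues differ: 1 (N/A), 4 (E/W), 5 (R/N), 6 (E/M).

4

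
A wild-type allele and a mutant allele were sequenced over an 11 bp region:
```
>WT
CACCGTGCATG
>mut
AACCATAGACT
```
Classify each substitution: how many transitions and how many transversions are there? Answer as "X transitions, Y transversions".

Mismatches (1-based):
position 1: C→A (pyrimidine→purine, transversion)
position 5: G→A (purine→purine, transition)
position 7: G→A (purine→purine, transition)
position 8: C→G (pyrimidine→purine, transversion)
position 10: T→C (pyrimidine→pyrimidine, transition)
position 11: G→T (purine→pyrimidine, transversion)

3 transitions, 3 transversions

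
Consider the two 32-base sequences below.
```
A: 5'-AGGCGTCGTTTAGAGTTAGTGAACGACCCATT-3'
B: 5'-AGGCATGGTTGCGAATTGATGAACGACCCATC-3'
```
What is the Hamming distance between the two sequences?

Comparing position by position, 8 positions differ: 5 (G/A), 7 (C/G), 11 (T/G), 12 (A/C), 15 (G/A), 18 (A/G), 19 (G/A), 32 (T/C).

8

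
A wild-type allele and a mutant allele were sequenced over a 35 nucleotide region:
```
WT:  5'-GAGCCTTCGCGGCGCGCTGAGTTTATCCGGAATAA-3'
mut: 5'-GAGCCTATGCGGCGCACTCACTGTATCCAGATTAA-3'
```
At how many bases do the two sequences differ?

8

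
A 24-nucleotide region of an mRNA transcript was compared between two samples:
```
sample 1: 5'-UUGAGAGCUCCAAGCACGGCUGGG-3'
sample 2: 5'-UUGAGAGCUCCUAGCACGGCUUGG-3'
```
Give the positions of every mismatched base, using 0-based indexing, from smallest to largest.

11, 21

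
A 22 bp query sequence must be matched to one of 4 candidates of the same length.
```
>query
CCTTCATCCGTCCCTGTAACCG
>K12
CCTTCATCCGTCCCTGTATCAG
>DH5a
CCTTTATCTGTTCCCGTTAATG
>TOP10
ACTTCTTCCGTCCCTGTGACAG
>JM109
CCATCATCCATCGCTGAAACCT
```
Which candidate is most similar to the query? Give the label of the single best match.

Hamming distances to query — K12: 2; DH5a: 7; TOP10: 4; JM109: 5.
Smallest is K12 with 2 mismatches.

K12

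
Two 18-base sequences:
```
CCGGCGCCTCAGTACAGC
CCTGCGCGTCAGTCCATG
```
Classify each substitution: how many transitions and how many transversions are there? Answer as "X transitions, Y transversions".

0 transitions, 5 transversions

Mismatches (1-based):
position 3: G→T (purine→pyrimidine, transversion)
position 8: C→G (pyrimidine→purine, transversion)
position 14: A→C (purine→pyrimidine, transversion)
position 17: G→T (purine→pyrimidine, transversion)
position 18: C→G (pyrimidine→purine, transversion)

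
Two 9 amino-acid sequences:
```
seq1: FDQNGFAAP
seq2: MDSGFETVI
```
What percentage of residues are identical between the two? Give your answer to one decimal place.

11.1%

Mismatches at positions 1, 3, 4, 5, 6, 7, 8, 9 (1-based): 8 of 9.
Identical positions: 1/9 = 11.11% → 11.1%.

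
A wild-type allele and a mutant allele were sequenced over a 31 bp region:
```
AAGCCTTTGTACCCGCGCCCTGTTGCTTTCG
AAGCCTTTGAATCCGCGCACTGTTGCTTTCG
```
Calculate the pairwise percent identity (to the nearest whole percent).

90%

Mismatches at positions 10, 12, 19 (1-based): 3 of 31.
Identical positions: 28/31 = 90.32% → 90%.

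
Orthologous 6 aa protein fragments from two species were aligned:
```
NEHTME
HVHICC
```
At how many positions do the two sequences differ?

5

Comparing position by position, 5 positions differ: 1 (N/H), 2 (E/V), 4 (T/I), 5 (M/C), 6 (E/C).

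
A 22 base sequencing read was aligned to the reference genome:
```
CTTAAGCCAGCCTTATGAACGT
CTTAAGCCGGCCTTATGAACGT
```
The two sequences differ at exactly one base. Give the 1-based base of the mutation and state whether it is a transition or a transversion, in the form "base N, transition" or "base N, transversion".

The sequences differ only at base 9: A→G (purine→purine), a transition.

base 9, transition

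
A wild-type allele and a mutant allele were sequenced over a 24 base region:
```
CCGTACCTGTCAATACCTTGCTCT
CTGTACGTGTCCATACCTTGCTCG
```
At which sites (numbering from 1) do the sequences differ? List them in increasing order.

2, 7, 12, 24

Scanning 1-based: 2: C/T; 7: C/G; 12: A/C; 24: T/G.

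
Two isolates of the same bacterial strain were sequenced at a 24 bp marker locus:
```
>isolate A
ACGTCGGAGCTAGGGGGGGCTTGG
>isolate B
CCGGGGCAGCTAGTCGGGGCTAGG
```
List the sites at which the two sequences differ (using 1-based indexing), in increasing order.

1, 4, 5, 7, 14, 15, 22

Scanning 1-based: 1: A/C; 4: T/G; 5: C/G; 7: G/C; 14: G/T; 15: G/C; 22: T/A.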